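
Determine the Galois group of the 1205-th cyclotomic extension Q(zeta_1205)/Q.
|Gal(Q(zeta_1205)/Q)| = phi(1205) = 960; group ≅ (Z/1205Z)^* ≅ Z/4Z × Z/240Z

The n-th cyclotomic polynomial Φ_1205(x) is the minimal polynomial of zeta_1205 over Q and has degree phi(1205) = 960. So Q(zeta_1205) is a degree-960 Galois extension with Galois group (Z/1205Z)^*. By CRT, (Z/1205Z)^* ≅ (Z/5Z)^* × (Z/241Z)^*. Each prime-power unit group is (Z/5Z)^* ≅ Z/4Z; (Z/241Z)^* ≅ Z/240Z. Hence Gal(Q(zeta_1205)/Q) ≅ Z/4Z × Z/240Z.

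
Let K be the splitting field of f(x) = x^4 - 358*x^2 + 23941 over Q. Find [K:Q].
[K:Q] = 4

f factors as (x^2 - 269)(x^2 - 89); the splitting field is K = Q(sqrt(269), sqrt(89)). Since 269, 89, and 23941 are all non-squares in Q, the three subfields Q(sqrt(269)), Q(sqrt(89)), Q(sqrt(23941)) are distinct degree-2 extensions, so [K:Q] = 4 (Klein four Galois group).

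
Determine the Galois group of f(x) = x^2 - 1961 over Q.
Gal(K/Q) = Z/2Z (cyclic of order 2)

x^2 - 1961 is irreducible over Q since 1961 is not a rational square. The splitting field Q(sqrt(1961)) has degree 2 over Q, and its unique nontrivial automorphism is sqrt(1961) ↦ -sqrt(1961). Hence Gal(Q(sqrt(1961))/Q) = Z/2Z.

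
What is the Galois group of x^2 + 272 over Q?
Gal(K/Q) = Z/2Z (cyclic of order 2)

x^2 + 272 is irreducible over Q since -272 is not a rational square. The splitting field Q(sqrt(-272)) has degree 2 over Q, and its unique nontrivial automorphism is sqrt(-272) ↦ -sqrt(-272). Hence Gal(Q(sqrt(-272))/Q) = Z/2Z.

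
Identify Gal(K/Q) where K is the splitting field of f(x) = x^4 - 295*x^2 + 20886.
Gal(K/Q) = V_4 (Klein four-group, Z/2Z × Z/2Z)

f factors as (x^2 - 177)(x^2 - 118), so the splitting field is K = Q(sqrt(177), sqrt(118)). The elements 177, 118, 20886 are all non-squares in Q, so sqrt(177) and sqrt(118) generate independent quadratic extensions. Thus [K:Q] = 4 and Gal(K/Q) is generated by the two order-2 automorphisms sqrt(177) ↦ -sqrt(177) and sqrt(118) ↦ -sqrt(118), giving V_4.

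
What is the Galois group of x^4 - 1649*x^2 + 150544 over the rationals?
Gal(K/Q) = Z/2Z (cyclic of order 2)

f factors as (x^2 - 97)(x^2 - 1552), so the splitting field is K = Q(sqrt(97), sqrt(1552)). The squarefree part of 97 is 97 and the squarefree part of 1552 is also 97, so sqrt(97) and sqrt(1552) are both rational multiples of sqrt(97). Hence Q(sqrt(97)) = Q(sqrt(1552)) = Q(sqrt(97)), and the splitting field collapses to a single degree-2 extension with Galois group Z/2Z.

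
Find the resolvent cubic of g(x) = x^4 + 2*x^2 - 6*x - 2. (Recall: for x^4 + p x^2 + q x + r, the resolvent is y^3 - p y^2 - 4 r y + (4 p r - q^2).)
h(y) = y^3 - 2*y^2 + 8*y - 52

Identify coefficients: p = 2, q = -6, r = -2.
Plug into h(y) = y^3 - p y^2 - 4 r y + (4 p r - q^2):
  h(y) = y^3 - (2) y^2 - 4*(-2) y + (4*(2)*(-2) - (-6)^2)
       = y^3 + (-2) y^2 + (8) y + (-52).
Simplifying: h(y) = y^3 - 2*y^2 + 8*y - 52.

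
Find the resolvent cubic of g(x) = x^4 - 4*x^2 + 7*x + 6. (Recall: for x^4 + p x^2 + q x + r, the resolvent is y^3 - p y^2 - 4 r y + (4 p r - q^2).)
h(y) = y^3 + 4*y^2 - 24*y - 145

Identify coefficients: p = -4, q = 7, r = 6.
Plug into h(y) = y^3 - p y^2 - 4 r y + (4 p r - q^2):
  h(y) = y^3 - (-4) y^2 - 4*(6) y + (4*(-4)*(6) - (7)^2)
       = y^3 + (4) y^2 + (-24) y + (-145).
Simplifying: h(y) = y^3 + 4*y^2 - 24*y - 145.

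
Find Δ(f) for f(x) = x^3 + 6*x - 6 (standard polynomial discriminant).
Δ = -1836

For x^3 + a x^2 + b x + c the discriminant is Δ = 18 a b c - 4 a^3 c + a^2 b^2 - 4 b^3 - 27 c^2.
Plug a = 0, b = 6, c = -6:
  18*(0)*(6)*(-6) - 4*(0)^3*(-6) + (0)^2*(6)^2 - 4*(6)^3 - 27*(-6)^2
  = 0 + (0) + 0 + (-864) + (-972)
  = -1836.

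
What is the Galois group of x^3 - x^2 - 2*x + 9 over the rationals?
Gal(K/Q) = S_3 (symmetric group of order 6)

Compute the discriminant of x^3 + (-1)*x^2 + (-2)*x + (9): Δ = -1791. Since Δ is not a rational square, the Galois group is not contained in A_3; it must be the full S_3 (irreducibility of the cubic rules out anything smaller).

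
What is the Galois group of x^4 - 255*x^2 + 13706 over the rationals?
Gal(K/Q) = V_4 (Klein four-group, Z/2Z × Z/2Z)

f factors as (x^2 - 178)(x^2 - 77), so the splitting field is K = Q(sqrt(178), sqrt(77)). The elements 178, 77, 13706 are all non-squares in Q, so sqrt(178) and sqrt(77) generate independent quadratic extensions. Thus [K:Q] = 4 and Gal(K/Q) is generated by the two order-2 automorphisms sqrt(178) ↦ -sqrt(178) and sqrt(77) ↦ -sqrt(77), giving V_4.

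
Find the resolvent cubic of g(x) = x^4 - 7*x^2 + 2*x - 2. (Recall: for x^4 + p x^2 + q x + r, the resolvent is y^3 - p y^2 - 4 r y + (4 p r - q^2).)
h(y) = y^3 + 7*y^2 + 8*y + 52

Identify coefficients: p = -7, q = 2, r = -2.
Plug into h(y) = y^3 - p y^2 - 4 r y + (4 p r - q^2):
  h(y) = y^3 - (-7) y^2 - 4*(-2) y + (4*(-7)*(-2) - (2)^2)
       = y^3 + (7) y^2 + (8) y + (52).
Simplifying: h(y) = y^3 + 7*y^2 + 8*y + 52.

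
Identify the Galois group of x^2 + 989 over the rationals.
Gal(K/Q) = Z/2Z (cyclic of order 2)

x^2 + 989 is irreducible over Q since -989 is not a rational square. The splitting field Q(sqrt(-989)) has degree 2 over Q, and its unique nontrivial automorphism is sqrt(-989) ↦ -sqrt(-989). Hence Gal(Q(sqrt(-989))/Q) = Z/2Z.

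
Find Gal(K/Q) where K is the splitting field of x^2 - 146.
Gal(K/Q) = Z/2Z (cyclic of order 2)

x^2 - 146 is irreducible over Q since 146 is not a rational square. The splitting field Q(sqrt(146)) has degree 2 over Q, and its unique nontrivial automorphism is sqrt(146) ↦ -sqrt(146). Hence Gal(Q(sqrt(146))/Q) = Z/2Z.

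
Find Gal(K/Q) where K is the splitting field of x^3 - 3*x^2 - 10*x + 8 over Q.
Gal(K/Q) = S_3 (symmetric group of order 6)

Compute the discriminant of x^3 + (-3)*x^2 + (-10)*x + (8): Δ = 8356. Since Δ is not a rational square, the Galois group is not contained in A_3; it must be the full S_3 (irreducibility of the cubic rules out anything smaller).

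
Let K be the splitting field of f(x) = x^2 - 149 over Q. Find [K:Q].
[K:Q] = 2

The polynomial x^2 - 149 is irreducible over Q since 149 is not a perfect square. Its splitting field is Q(sqrt(149)), which has degree 2 over Q.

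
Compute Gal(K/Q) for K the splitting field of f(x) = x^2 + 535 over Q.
Gal(K/Q) = Z/2Z (cyclic of order 2)

x^2 + 535 is irreducible over Q since -535 is not a rational square. The splitting field Q(sqrt(-535)) has degree 2 over Q, and its unique nontrivial automorphism is sqrt(-535) ↦ -sqrt(-535). Hence Gal(Q(sqrt(-535))/Q) = Z/2Z.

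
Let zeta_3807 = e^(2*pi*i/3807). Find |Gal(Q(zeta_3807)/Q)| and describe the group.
|Gal(Q(zeta_3807)/Q)| = phi(3807) = 2484; group ≅ (Z/3807Z)^* ≅ Z/46Z × Z/54Z

The n-th cyclotomic polynomial Φ_3807(x) is the minimal polynomial of zeta_3807 over Q and has degree phi(3807) = 2484. So Q(zeta_3807) is a degree-2484 Galois extension with Galois group (Z/3807Z)^*. By CRT, (Z/3807Z)^* ≅ (Z/81Z)^* × (Z/47Z)^*. Each prime-power unit group is (Z/81Z)^* ≅ Z/54Z; (Z/47Z)^* ≅ Z/46Z. Hence Gal(Q(zeta_3807)/Q) ≅ Z/46Z × Z/54Z.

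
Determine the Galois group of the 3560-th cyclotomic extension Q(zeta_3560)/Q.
|Gal(Q(zeta_3560)/Q)| = phi(3560) = 1408; group ≅ (Z/3560Z)^* ≅ Z/2Z × Z/2Z × Z/4Z × Z/88Z

The n-th cyclotomic polynomial Φ_3560(x) is the minimal polynomial of zeta_3560 over Q and has degree phi(3560) = 1408. So Q(zeta_3560) is a degree-1408 Galois extension with Galois group (Z/3560Z)^*. By CRT, (Z/3560Z)^* ≅ (Z/8Z)^* × (Z/5Z)^* × (Z/89Z)^*. Each prime-power unit group is (Z/8Z)^* ≅ Z/2Z × Z/2Z; (Z/5Z)^* ≅ Z/4Z; (Z/89Z)^* ≅ Z/88Z. Hence Gal(Q(zeta_3560)/Q) ≅ Z/2Z × Z/2Z × Z/4Z × Z/88Z.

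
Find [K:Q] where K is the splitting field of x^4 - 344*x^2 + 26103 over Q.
[K:Q] = 4

f factors as (x^2 - 113)(x^2 - 231); the splitting field is K = Q(sqrt(113), sqrt(231)). Since 113, 231, and 26103 are all non-squares in Q, the three subfields Q(sqrt(113)), Q(sqrt(231)), Q(sqrt(26103)) are distinct degree-2 extensions, so [K:Q] = 4 (Klein four Galois group).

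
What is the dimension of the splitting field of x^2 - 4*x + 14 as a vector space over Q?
[K:Q] = 2

The discriminant of x^2 + (-4)*x + (14) is b^2 - 4c = 16 - (56) = -40. Since -40 is not a perfect square in Q, the polynomial is irreducible over Q. Its two roots generate a degree-2 extension, so [K:Q] = 2.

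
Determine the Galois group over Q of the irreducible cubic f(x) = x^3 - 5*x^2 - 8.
Gal(K/Q) = S_3 (symmetric group of order 6)

Compute the discriminant of x^3 + (-5)*x^2 + (0)*x + (-8): Δ = -5728. Since Δ is not a rational square, the Galois group is not contained in A_3; it must be the full S_3 (irreducibility of the cubic rules out anything smaller).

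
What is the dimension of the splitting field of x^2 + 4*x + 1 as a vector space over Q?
[K:Q] = 2

The discriminant of x^2 + (4)*x + (1) is b^2 - 4c = 16 - (4) = 12. Since 12 is not a perfect square in Q, the polynomial is irreducible over Q. Its two roots generate a degree-2 extension, so [K:Q] = 2.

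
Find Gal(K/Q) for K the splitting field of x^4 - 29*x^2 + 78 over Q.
Gal(K/Q) = V_4 (Klein four-group, Z/2Z × Z/2Z)

f factors as (x^2 - 26)(x^2 - 3), so the splitting field is K = Q(sqrt(26), sqrt(3)). The elements 26, 3, 78 are all non-squares in Q, so sqrt(26) and sqrt(3) generate independent quadratic extensions. Thus [K:Q] = 4 and Gal(K/Q) is generated by the two order-2 automorphisms sqrt(26) ↦ -sqrt(26) and sqrt(3) ↦ -sqrt(3), giving V_4.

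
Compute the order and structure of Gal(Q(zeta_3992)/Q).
|Gal(Q(zeta_3992)/Q)| = phi(3992) = 1992; group ≅ (Z/3992Z)^* ≅ Z/2Z × Z/2Z × Z/498Z

The n-th cyclotomic polynomial Φ_3992(x) is the minimal polynomial of zeta_3992 over Q and has degree phi(3992) = 1992. So Q(zeta_3992) is a degree-1992 Galois extension with Galois group (Z/3992Z)^*. By CRT, (Z/3992Z)^* ≅ (Z/8Z)^* × (Z/499Z)^*. Each prime-power unit group is (Z/8Z)^* ≅ Z/2Z × Z/2Z; (Z/499Z)^* ≅ Z/498Z. Hence Gal(Q(zeta_3992)/Q) ≅ Z/2Z × Z/2Z × Z/498Z.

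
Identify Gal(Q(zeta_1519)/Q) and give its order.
|Gal(Q(zeta_1519)/Q)| = phi(1519) = 1260; group ≅ (Z/1519Z)^* ≅ Z/30Z × Z/42Z

The n-th cyclotomic polynomial Φ_1519(x) is the minimal polynomial of zeta_1519 over Q and has degree phi(1519) = 1260. So Q(zeta_1519) is a degree-1260 Galois extension with Galois group (Z/1519Z)^*. By CRT, (Z/1519Z)^* ≅ (Z/49Z)^* × (Z/31Z)^*. Each prime-power unit group is (Z/49Z)^* ≅ Z/42Z; (Z/31Z)^* ≅ Z/30Z. Hence Gal(Q(zeta_1519)/Q) ≅ Z/30Z × Z/42Z.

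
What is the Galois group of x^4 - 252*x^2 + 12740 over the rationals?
Gal(K/Q) = V_4 (Klein four-group, Z/2Z × Z/2Z)

f factors as (x^2 - 70)(x^2 - 182), so the splitting field is K = Q(sqrt(70), sqrt(182)). The elements 70, 182, 12740 are all non-squares in Q, so sqrt(70) and sqrt(182) generate independent quadratic extensions. Thus [K:Q] = 4 and Gal(K/Q) is generated by the two order-2 automorphisms sqrt(70) ↦ -sqrt(70) and sqrt(182) ↦ -sqrt(182), giving V_4.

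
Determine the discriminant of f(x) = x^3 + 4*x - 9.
Δ = -2443

For a depressed cubic x^3 + p x + q the discriminant is Δ = -4 p^3 - 27 q^2 = -4*(4)^3 - 27*(-9)^2 = -256 - 2187 = -2443.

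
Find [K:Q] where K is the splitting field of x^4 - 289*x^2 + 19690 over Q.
[K:Q] = 4

f factors as (x^2 - 110)(x^2 - 179); the splitting field is K = Q(sqrt(110), sqrt(179)). Since 110, 179, and 19690 are all non-squares in Q, the three subfields Q(sqrt(110)), Q(sqrt(179)), Q(sqrt(19690)) are distinct degree-2 extensions, so [K:Q] = 4 (Klein four Galois group).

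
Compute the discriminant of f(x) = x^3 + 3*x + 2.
Δ = -216

For a depressed cubic x^3 + p x + q the discriminant is Δ = -4 p^3 - 27 q^2 = -4*(3)^3 - 27*(2)^2 = -108 - 108 = -216.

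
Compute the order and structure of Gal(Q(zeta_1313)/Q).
|Gal(Q(zeta_1313)/Q)| = phi(1313) = 1200; group ≅ (Z/1313Z)^* ≅ Z/12Z × Z/100Z

The n-th cyclotomic polynomial Φ_1313(x) is the minimal polynomial of zeta_1313 over Q and has degree phi(1313) = 1200. So Q(zeta_1313) is a degree-1200 Galois extension with Galois group (Z/1313Z)^*. By CRT, (Z/1313Z)^* ≅ (Z/13Z)^* × (Z/101Z)^*. Each prime-power unit group is (Z/13Z)^* ≅ Z/12Z; (Z/101Z)^* ≅ Z/100Z. Hence Gal(Q(zeta_1313)/Q) ≅ Z/12Z × Z/100Z.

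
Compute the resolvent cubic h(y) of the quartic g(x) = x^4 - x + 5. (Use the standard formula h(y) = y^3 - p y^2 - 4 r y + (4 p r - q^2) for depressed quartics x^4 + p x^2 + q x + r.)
h(y) = y^3 - 20*y - 1

Identify coefficients: p = 0, q = -1, r = 5.
Plug into h(y) = y^3 - p y^2 - 4 r y + (4 p r - q^2):
  h(y) = y^3 - (0) y^2 - 4*(5) y + (4*(0)*(5) - (-1)^2)
       = y^3 + (0) y^2 + (-20) y + (-1).
Simplifying: h(y) = y^3 - 20*y - 1.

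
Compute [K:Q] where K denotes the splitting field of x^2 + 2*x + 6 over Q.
[K:Q] = 2

The discriminant of x^2 + (2)*x + (6) is b^2 - 4c = 4 - (24) = -20. Since -20 is not a perfect square in Q, the polynomial is irreducible over Q. Its two roots generate a degree-2 extension, so [K:Q] = 2.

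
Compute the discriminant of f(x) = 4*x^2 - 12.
Δ = 192

For a quadratic a x^2 + b x + c the discriminant is Δ = b^2 - 4ac = (0)^2 - 4*(4)*(-12) = 0 - (-192) = 192.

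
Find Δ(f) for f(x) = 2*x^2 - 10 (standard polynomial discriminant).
Δ = 80

For a quadratic a x^2 + b x + c the discriminant is Δ = b^2 - 4ac = (0)^2 - 4*(2)*(-10) = 0 - (-80) = 80.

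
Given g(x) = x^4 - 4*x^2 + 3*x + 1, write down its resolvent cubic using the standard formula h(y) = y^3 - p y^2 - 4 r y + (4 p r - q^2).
h(y) = y^3 + 4*y^2 - 4*y - 25

Identify coefficients: p = -4, q = 3, r = 1.
Plug into h(y) = y^3 - p y^2 - 4 r y + (4 p r - q^2):
  h(y) = y^3 - (-4) y^2 - 4*(1) y + (4*(-4)*(1) - (3)^2)
       = y^3 + (4) y^2 + (-4) y + (-25).
Simplifying: h(y) = y^3 + 4*y^2 - 4*y - 25.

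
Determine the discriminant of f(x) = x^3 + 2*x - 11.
Δ = -3299

For a depressed cubic x^3 + p x + q the discriminant is Δ = -4 p^3 - 27 q^2 = -4*(2)^3 - 27*(-11)^2 = -32 - 3267 = -3299.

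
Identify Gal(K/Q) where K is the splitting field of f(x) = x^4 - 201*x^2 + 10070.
Gal(K/Q) = V_4 (Klein four-group, Z/2Z × Z/2Z)

f factors as (x^2 - 95)(x^2 - 106), so the splitting field is K = Q(sqrt(95), sqrt(106)). The elements 95, 106, 10070 are all non-squares in Q, so sqrt(95) and sqrt(106) generate independent quadratic extensions. Thus [K:Q] = 4 and Gal(K/Q) is generated by the two order-2 automorphisms sqrt(95) ↦ -sqrt(95) and sqrt(106) ↦ -sqrt(106), giving V_4.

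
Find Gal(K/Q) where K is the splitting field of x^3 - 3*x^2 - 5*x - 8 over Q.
Gal(K/Q) = S_3 (symmetric group of order 6)

Compute the discriminant of x^3 + (-3)*x^2 + (-5)*x + (-8): Δ = -4027. Since Δ is not a rational square, the Galois group is not contained in A_3; it must be the full S_3 (irreducibility of the cubic rules out anything smaller).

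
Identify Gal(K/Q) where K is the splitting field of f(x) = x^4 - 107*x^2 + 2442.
Gal(K/Q) = V_4 (Klein four-group, Z/2Z × Z/2Z)

f factors as (x^2 - 74)(x^2 - 33), so the splitting field is K = Q(sqrt(74), sqrt(33)). The elements 74, 33, 2442 are all non-squares in Q, so sqrt(74) and sqrt(33) generate independent quadratic extensions. Thus [K:Q] = 4 and Gal(K/Q) is generated by the two order-2 automorphisms sqrt(74) ↦ -sqrt(74) and sqrt(33) ↦ -sqrt(33), giving V_4.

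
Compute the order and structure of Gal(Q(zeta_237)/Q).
|Gal(Q(zeta_237)/Q)| = phi(237) = 156; group ≅ (Z/237Z)^* ≅ Z/2Z × Z/78Z

The n-th cyclotomic polynomial Φ_237(x) is the minimal polynomial of zeta_237 over Q and has degree phi(237) = 156. So Q(zeta_237) is a degree-156 Galois extension with Galois group (Z/237Z)^*. By CRT, (Z/237Z)^* ≅ (Z/3Z)^* × (Z/79Z)^*. Each prime-power unit group is (Z/3Z)^* ≅ Z/2Z; (Z/79Z)^* ≅ Z/78Z. Hence Gal(Q(zeta_237)/Q) ≅ Z/2Z × Z/78Z.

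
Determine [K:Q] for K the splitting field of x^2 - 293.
[K:Q] = 2

The polynomial x^2 - 293 is irreducible over Q since 293 is not a perfect square. Its splitting field is Q(sqrt(293)), which has degree 2 over Q.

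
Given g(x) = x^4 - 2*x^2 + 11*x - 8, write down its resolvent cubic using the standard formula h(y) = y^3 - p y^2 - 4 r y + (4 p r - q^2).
h(y) = y^3 + 2*y^2 + 32*y - 57

Identify coefficients: p = -2, q = 11, r = -8.
Plug into h(y) = y^3 - p y^2 - 4 r y + (4 p r - q^2):
  h(y) = y^3 - (-2) y^2 - 4*(-8) y + (4*(-2)*(-8) - (11)^2)
       = y^3 + (2) y^2 + (32) y + (-57).
Simplifying: h(y) = y^3 + 2*y^2 + 32*y - 57.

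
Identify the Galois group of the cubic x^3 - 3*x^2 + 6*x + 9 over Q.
Gal(K/Q) = S_3 (symmetric group of order 6)

Compute the discriminant of x^3 + (-3)*x^2 + (6)*x + (9): Δ = -4671. Since Δ is not a rational square, the Galois group is not contained in A_3; it must be the full S_3 (irreducibility of the cubic rules out anything smaller).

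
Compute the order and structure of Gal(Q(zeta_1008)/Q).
|Gal(Q(zeta_1008)/Q)| = phi(1008) = 288; group ≅ (Z/1008Z)^* ≅ Z/2Z × Z/4Z × Z/6Z × Z/6Z

The n-th cyclotomic polynomial Φ_1008(x) is the minimal polynomial of zeta_1008 over Q and has degree phi(1008) = 288. So Q(zeta_1008) is a degree-288 Galois extension with Galois group (Z/1008Z)^*. By CRT, (Z/1008Z)^* ≅ (Z/16Z)^* × (Z/9Z)^* × (Z/7Z)^*. Each prime-power unit group is (Z/16Z)^* ≅ Z/2Z × Z/4Z; (Z/9Z)^* ≅ Z/6Z; (Z/7Z)^* ≅ Z/6Z. Hence Gal(Q(zeta_1008)/Q) ≅ Z/2Z × Z/4Z × Z/6Z × Z/6Z.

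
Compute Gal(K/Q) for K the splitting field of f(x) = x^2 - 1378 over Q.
Gal(K/Q) = Z/2Z (cyclic of order 2)

x^2 - 1378 is irreducible over Q since 1378 is not a rational square. The splitting field Q(sqrt(1378)) has degree 2 over Q, and its unique nontrivial automorphism is sqrt(1378) ↦ -sqrt(1378). Hence Gal(Q(sqrt(1378))/Q) = Z/2Z.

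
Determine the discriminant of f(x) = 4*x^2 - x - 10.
Δ = 161

For a quadratic a x^2 + b x + c the discriminant is Δ = b^2 - 4ac = (-1)^2 - 4*(4)*(-10) = 1 - (-160) = 161.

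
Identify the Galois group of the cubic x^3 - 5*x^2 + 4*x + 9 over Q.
Gal(K/Q) = S_3 (symmetric group of order 6)

Compute the discriminant of x^3 + (-5)*x^2 + (4)*x + (9): Δ = -783. Since Δ is not a rational square, the Galois group is not contained in A_3; it must be the full S_3 (irreducibility of the cubic rules out anything smaller).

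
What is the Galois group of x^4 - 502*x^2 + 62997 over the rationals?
Gal(K/Q) = V_4 (Klein four-group, Z/2Z × Z/2Z)

f factors as (x^2 - 253)(x^2 - 249), so the splitting field is K = Q(sqrt(253), sqrt(249)). The elements 253, 249, 62997 are all non-squares in Q, so sqrt(253) and sqrt(249) generate independent quadratic extensions. Thus [K:Q] = 4 and Gal(K/Q) is generated by the two order-2 automorphisms sqrt(253) ↦ -sqrt(253) and sqrt(249) ↦ -sqrt(249), giving V_4.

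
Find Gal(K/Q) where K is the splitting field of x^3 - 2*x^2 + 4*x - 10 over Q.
Gal(K/Q) = S_3 (symmetric group of order 6)

Compute the discriminant of x^3 + (-2)*x^2 + (4)*x + (-10): Δ = -1772. Since Δ is not a rational square, the Galois group is not contained in A_3; it must be the full S_3 (irreducibility of the cubic rules out anything smaller).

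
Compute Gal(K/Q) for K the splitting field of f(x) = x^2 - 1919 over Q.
Gal(K/Q) = Z/2Z (cyclic of order 2)

x^2 - 1919 is irreducible over Q since 1919 is not a rational square. The splitting field Q(sqrt(1919)) has degree 2 over Q, and its unique nontrivial automorphism is sqrt(1919) ↦ -sqrt(1919). Hence Gal(Q(sqrt(1919))/Q) = Z/2Z.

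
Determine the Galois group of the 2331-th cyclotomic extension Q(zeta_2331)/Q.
|Gal(Q(zeta_2331)/Q)| = phi(2331) = 1296; group ≅ (Z/2331Z)^* ≅ Z/6Z × Z/6Z × Z/36Z

The n-th cyclotomic polynomial Φ_2331(x) is the minimal polynomial of zeta_2331 over Q and has degree phi(2331) = 1296. So Q(zeta_2331) is a degree-1296 Galois extension with Galois group (Z/2331Z)^*. By CRT, (Z/2331Z)^* ≅ (Z/9Z)^* × (Z/7Z)^* × (Z/37Z)^*. Each prime-power unit group is (Z/9Z)^* ≅ Z/6Z; (Z/7Z)^* ≅ Z/6Z; (Z/37Z)^* ≅ Z/36Z. Hence Gal(Q(zeta_2331)/Q) ≅ Z/6Z × Z/6Z × Z/36Z.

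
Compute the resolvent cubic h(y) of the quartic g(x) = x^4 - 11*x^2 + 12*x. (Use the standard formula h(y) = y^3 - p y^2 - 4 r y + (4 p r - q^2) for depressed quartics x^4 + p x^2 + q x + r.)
h(y) = y^3 + 11*y^2 - 144

Identify coefficients: p = -11, q = 12, r = 0.
Plug into h(y) = y^3 - p y^2 - 4 r y + (4 p r - q^2):
  h(y) = y^3 - (-11) y^2 - 4*(0) y + (4*(-11)*(0) - (12)^2)
       = y^3 + (11) y^2 + (0) y + (-144).
Simplifying: h(y) = y^3 + 11*y^2 - 144.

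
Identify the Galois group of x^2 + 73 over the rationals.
Gal(K/Q) = Z/2Z (cyclic of order 2)

x^2 + 73 is irreducible over Q since -73 is not a rational square. The splitting field Q(sqrt(-73)) has degree 2 over Q, and its unique nontrivial automorphism is sqrt(-73) ↦ -sqrt(-73). Hence Gal(Q(sqrt(-73))/Q) = Z/2Z.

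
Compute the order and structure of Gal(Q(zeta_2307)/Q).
|Gal(Q(zeta_2307)/Q)| = phi(2307) = 1536; group ≅ (Z/2307Z)^* ≅ Z/2Z × Z/768Z

The n-th cyclotomic polynomial Φ_2307(x) is the minimal polynomial of zeta_2307 over Q and has degree phi(2307) = 1536. So Q(zeta_2307) is a degree-1536 Galois extension with Galois group (Z/2307Z)^*. By CRT, (Z/2307Z)^* ≅ (Z/3Z)^* × (Z/769Z)^*. Each prime-power unit group is (Z/3Z)^* ≅ Z/2Z; (Z/769Z)^* ≅ Z/768Z. Hence Gal(Q(zeta_2307)/Q) ≅ Z/2Z × Z/768Z.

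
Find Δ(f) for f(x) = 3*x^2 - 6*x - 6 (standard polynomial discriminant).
Δ = 108

For a quadratic a x^2 + b x + c the discriminant is Δ = b^2 - 4ac = (-6)^2 - 4*(3)*(-6) = 36 - (-72) = 108.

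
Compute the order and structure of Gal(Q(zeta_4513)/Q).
|Gal(Q(zeta_4513)/Q)| = phi(4513) = 4512; group ≅ (Z/4513Z)^* ≅ Z/4512Z

The n-th cyclotomic polynomial Φ_4513(x) is the minimal polynomial of zeta_4513 over Q and has degree phi(4513) = 4512. So Q(zeta_4513) is a degree-4512 Galois extension with Galois group (Z/4513Z)^*. (Z/4513Z)^* is cyclic since 4513 is an odd prime power (or 4). Hence Gal(Q(zeta_4513)/Q) ≅ Z/4512Z.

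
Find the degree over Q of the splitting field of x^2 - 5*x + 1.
[K:Q] = 2

The discriminant of x^2 + (-5)*x + (1) is b^2 - 4c = 25 - (4) = 21. Since 21 is not a perfect square in Q, the polynomial is irreducible over Q. Its two roots generate a degree-2 extension, so [K:Q] = 2.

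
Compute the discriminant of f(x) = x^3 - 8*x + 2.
Δ = 1940

For a depressed cubic x^3 + p x + q the discriminant is Δ = -4 p^3 - 27 q^2 = -4*(-8)^3 - 27*(2)^2 = 2048 - 108 = 1940.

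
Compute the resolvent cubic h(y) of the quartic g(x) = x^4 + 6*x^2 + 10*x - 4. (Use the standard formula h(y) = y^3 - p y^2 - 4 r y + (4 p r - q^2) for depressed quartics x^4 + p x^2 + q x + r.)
h(y) = y^3 - 6*y^2 + 16*y - 196

Identify coefficients: p = 6, q = 10, r = -4.
Plug into h(y) = y^3 - p y^2 - 4 r y + (4 p r - q^2):
  h(y) = y^3 - (6) y^2 - 4*(-4) y + (4*(6)*(-4) - (10)^2)
       = y^3 + (-6) y^2 + (16) y + (-196).
Simplifying: h(y) = y^3 - 6*y^2 + 16*y - 196.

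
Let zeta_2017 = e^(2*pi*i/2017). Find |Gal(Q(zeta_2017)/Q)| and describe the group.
|Gal(Q(zeta_2017)/Q)| = phi(2017) = 2016; group ≅ (Z/2017Z)^* ≅ Z/2016Z

The n-th cyclotomic polynomial Φ_2017(x) is the minimal polynomial of zeta_2017 over Q and has degree phi(2017) = 2016. So Q(zeta_2017) is a degree-2016 Galois extension with Galois group (Z/2017Z)^*. (Z/2017Z)^* is cyclic since 2017 is an odd prime power (or 4). Hence Gal(Q(zeta_2017)/Q) ≅ Z/2016Z.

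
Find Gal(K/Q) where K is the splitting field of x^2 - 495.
Gal(K/Q) = Z/2Z (cyclic of order 2)

x^2 - 495 is irreducible over Q since 495 is not a rational square. The splitting field Q(sqrt(495)) has degree 2 over Q, and its unique nontrivial automorphism is sqrt(495) ↦ -sqrt(495). Hence Gal(Q(sqrt(495))/Q) = Z/2Z.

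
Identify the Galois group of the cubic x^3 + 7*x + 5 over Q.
Gal(K/Q) = S_3 (symmetric group of order 6)

Compute the discriminant of x^3 + (0)*x^2 + (7)*x + (5): Δ = -2047. Since Δ is not a rational square, the Galois group is not contained in A_3; it must be the full S_3 (irreducibility of the cubic rules out anything smaller).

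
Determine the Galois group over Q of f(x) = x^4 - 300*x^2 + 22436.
Gal(K/Q) = V_4 (Klein four-group, Z/2Z × Z/2Z)

f factors as (x^2 - 158)(x^2 - 142), so the splitting field is K = Q(sqrt(158), sqrt(142)). The elements 158, 142, 22436 are all non-squares in Q, so sqrt(158) and sqrt(142) generate independent quadratic extensions. Thus [K:Q] = 4 and Gal(K/Q) is generated by the two order-2 automorphisms sqrt(158) ↦ -sqrt(158) and sqrt(142) ↦ -sqrt(142), giving V_4.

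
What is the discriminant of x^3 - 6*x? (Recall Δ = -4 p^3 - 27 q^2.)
Δ = 864

For a depressed cubic x^3 + p x + q the discriminant is Δ = -4 p^3 - 27 q^2 = -4*(-6)^3 - 27*(0)^2 = 864 - 0 = 864.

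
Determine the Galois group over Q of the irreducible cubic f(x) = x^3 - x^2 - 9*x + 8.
Gal(K/Q) = S_3 (symmetric group of order 6)

Compute the discriminant of x^3 + (-1)*x^2 + (-9)*x + (8): Δ = 2597. Since Δ is not a rational square, the Galois group is not contained in A_3; it must be the full S_3 (irreducibility of the cubic rules out anything smaller).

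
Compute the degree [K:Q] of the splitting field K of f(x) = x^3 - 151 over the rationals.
[K:Q] = 6

x^3 - 151 has one real root r = 151^(1/3) and two complex roots r*zeta_3, r*zeta_3^2 where zeta_3 = e^(2*pi*i/3). The splitting field is Q(r, zeta_3). [Q(r):Q] = 3 and [Q(zeta_3):Q] = 2 with gcd = 1, so [Q(r, zeta_3):Q] = 3 * 2 = 6.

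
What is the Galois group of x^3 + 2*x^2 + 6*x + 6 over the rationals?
Gal(K/Q) = S_3 (symmetric group of order 6)

Compute the discriminant of x^3 + (2)*x^2 + (6)*x + (6): Δ = -588. Since Δ is not a rational square, the Galois group is not contained in A_3; it must be the full S_3 (irreducibility of the cubic rules out anything smaller).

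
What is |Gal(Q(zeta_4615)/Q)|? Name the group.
|Gal(Q(zeta_4615)/Q)| = phi(4615) = 3360; group ≅ (Z/4615Z)^* ≅ Z/4Z × Z/12Z × Z/70Z

The n-th cyclotomic polynomial Φ_4615(x) is the minimal polynomial of zeta_4615 over Q and has degree phi(4615) = 3360. So Q(zeta_4615) is a degree-3360 Galois extension with Galois group (Z/4615Z)^*. By CRT, (Z/4615Z)^* ≅ (Z/5Z)^* × (Z/13Z)^* × (Z/71Z)^*. Each prime-power unit group is (Z/5Z)^* ≅ Z/4Z; (Z/13Z)^* ≅ Z/12Z; (Z/71Z)^* ≅ Z/70Z. Hence Gal(Q(zeta_4615)/Q) ≅ Z/4Z × Z/12Z × Z/70Z.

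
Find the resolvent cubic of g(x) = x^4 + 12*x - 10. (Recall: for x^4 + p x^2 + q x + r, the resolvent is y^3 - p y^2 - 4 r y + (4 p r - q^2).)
h(y) = y^3 + 40*y - 144

Identify coefficients: p = 0, q = 12, r = -10.
Plug into h(y) = y^3 - p y^2 - 4 r y + (4 p r - q^2):
  h(y) = y^3 - (0) y^2 - 4*(-10) y + (4*(0)*(-10) - (12)^2)
       = y^3 + (0) y^2 + (40) y + (-144).
Simplifying: h(y) = y^3 + 40*y - 144.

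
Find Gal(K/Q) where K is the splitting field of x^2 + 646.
Gal(K/Q) = Z/2Z (cyclic of order 2)

x^2 + 646 is irreducible over Q since -646 is not a rational square. The splitting field Q(sqrt(-646)) has degree 2 over Q, and its unique nontrivial automorphism is sqrt(-646) ↦ -sqrt(-646). Hence Gal(Q(sqrt(-646))/Q) = Z/2Z.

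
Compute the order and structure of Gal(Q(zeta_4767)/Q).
|Gal(Q(zeta_4767)/Q)| = phi(4767) = 2712; group ≅ (Z/4767Z)^* ≅ Z/2Z × Z/6Z × Z/226Z

The n-th cyclotomic polynomial Φ_4767(x) is the minimal polynomial of zeta_4767 over Q and has degree phi(4767) = 2712. So Q(zeta_4767) is a degree-2712 Galois extension with Galois group (Z/4767Z)^*. By CRT, (Z/4767Z)^* ≅ (Z/3Z)^* × (Z/7Z)^* × (Z/227Z)^*. Each prime-power unit group is (Z/3Z)^* ≅ Z/2Z; (Z/7Z)^* ≅ Z/6Z; (Z/227Z)^* ≅ Z/226Z. Hence Gal(Q(zeta_4767)/Q) ≅ Z/2Z × Z/6Z × Z/226Z.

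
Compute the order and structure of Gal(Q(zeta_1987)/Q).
|Gal(Q(zeta_1987)/Q)| = phi(1987) = 1986; group ≅ (Z/1987Z)^* ≅ Z/1986Z

The n-th cyclotomic polynomial Φ_1987(x) is the minimal polynomial of zeta_1987 over Q and has degree phi(1987) = 1986. So Q(zeta_1987) is a degree-1986 Galois extension with Galois group (Z/1987Z)^*. (Z/1987Z)^* is cyclic since 1987 is an odd prime power (or 4). Hence Gal(Q(zeta_1987)/Q) ≅ Z/1986Z.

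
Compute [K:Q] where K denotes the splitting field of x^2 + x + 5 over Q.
[K:Q] = 2

The discriminant of x^2 + (1)*x + (5) is b^2 - 4c = 1 - (20) = -19. Since -19 is not a perfect square in Q, the polynomial is irreducible over Q. Its two roots generate a degree-2 extension, so [K:Q] = 2.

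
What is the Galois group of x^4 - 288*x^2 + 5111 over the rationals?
Gal(K/Q) = V_4 (Klein four-group, Z/2Z × Z/2Z)

f factors as (x^2 - 19)(x^2 - 269), so the splitting field is K = Q(sqrt(19), sqrt(269)). The elements 19, 269, 5111 are all non-squares in Q, so sqrt(19) and sqrt(269) generate independent quadratic extensions. Thus [K:Q] = 4 and Gal(K/Q) is generated by the two order-2 automorphisms sqrt(19) ↦ -sqrt(19) and sqrt(269) ↦ -sqrt(269), giving V_4.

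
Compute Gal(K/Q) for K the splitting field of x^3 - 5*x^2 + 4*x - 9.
Gal(K/Q) = S_3 (symmetric group of order 6)

Compute the discriminant of x^3 + (-5)*x^2 + (4)*x + (-9): Δ = -3303. Since Δ is not a rational square, the Galois group is not contained in A_3; it must be the full S_3 (irreducibility of the cubic rules out anything smaller).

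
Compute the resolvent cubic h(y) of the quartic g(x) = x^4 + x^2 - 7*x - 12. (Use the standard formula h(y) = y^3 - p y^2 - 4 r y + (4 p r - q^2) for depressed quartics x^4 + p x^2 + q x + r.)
h(y) = y^3 - y^2 + 48*y - 97

Identify coefficients: p = 1, q = -7, r = -12.
Plug into h(y) = y^3 - p y^2 - 4 r y + (4 p r - q^2):
  h(y) = y^3 - (1) y^2 - 4*(-12) y + (4*(1)*(-12) - (-7)^2)
       = y^3 + (-1) y^2 + (48) y + (-97).
Simplifying: h(y) = y^3 - y^2 + 48*y - 97.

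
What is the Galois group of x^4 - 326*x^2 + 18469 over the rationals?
Gal(K/Q) = V_4 (Klein four-group, Z/2Z × Z/2Z)

f factors as (x^2 - 73)(x^2 - 253), so the splitting field is K = Q(sqrt(73), sqrt(253)). The elements 73, 253, 18469 are all non-squares in Q, so sqrt(73) and sqrt(253) generate independent quadratic extensions. Thus [K:Q] = 4 and Gal(K/Q) is generated by the two order-2 automorphisms sqrt(73) ↦ -sqrt(73) and sqrt(253) ↦ -sqrt(253), giving V_4.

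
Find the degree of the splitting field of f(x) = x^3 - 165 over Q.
[K:Q] = 6

x^3 - 165 has one real root r = 165^(1/3) and two complex roots r*zeta_3, r*zeta_3^2 where zeta_3 = e^(2*pi*i/3). The splitting field is Q(r, zeta_3). [Q(r):Q] = 3 and [Q(zeta_3):Q] = 2 with gcd = 1, so [Q(r, zeta_3):Q] = 3 * 2 = 6.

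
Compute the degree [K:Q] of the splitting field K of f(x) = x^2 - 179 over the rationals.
[K:Q] = 2

The polynomial x^2 - 179 is irreducible over Q since 179 is not a perfect square. Its splitting field is Q(sqrt(179)), which has degree 2 over Q.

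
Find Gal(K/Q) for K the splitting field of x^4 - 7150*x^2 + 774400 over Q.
Gal(K/Q) = Z/2Z (cyclic of order 2)

f factors as (x^2 - 7040)(x^2 - 110), so the splitting field is K = Q(sqrt(7040), sqrt(110)). The squarefree part of 7040 is 110 and the squarefree part of 110 is also 110, so sqrt(7040) and sqrt(110) are both rational multiples of sqrt(110). Hence Q(sqrt(7040)) = Q(sqrt(110)) = Q(sqrt(110)), and the splitting field collapses to a single degree-2 extension with Galois group Z/2Z.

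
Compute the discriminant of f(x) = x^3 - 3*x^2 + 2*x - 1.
Δ = -23

For x^3 + a x^2 + b x + c the discriminant is Δ = 18 a b c - 4 a^3 c + a^2 b^2 - 4 b^3 - 27 c^2.
Plug a = -3, b = 2, c = -1:
  18*(-3)*(2)*(-1) - 4*(-3)^3*(-1) + (-3)^2*(2)^2 - 4*(2)^3 - 27*(-1)^2
  = 108 + (-108) + 36 + (-32) + (-27)
  = -23.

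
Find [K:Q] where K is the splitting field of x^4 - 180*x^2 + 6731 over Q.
[K:Q] = 4

f factors as (x^2 - 127)(x^2 - 53); the splitting field is K = Q(sqrt(127), sqrt(53)). Since 127, 53, and 6731 are all non-squares in Q, the three subfields Q(sqrt(127)), Q(sqrt(53)), Q(sqrt(6731)) are distinct degree-2 extensions, so [K:Q] = 4 (Klein four Galois group).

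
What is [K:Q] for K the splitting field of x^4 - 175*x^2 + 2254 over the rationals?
[K:Q] = 4

f factors as (x^2 - 161)(x^2 - 14); the splitting field is K = Q(sqrt(161), sqrt(14)). Since 161, 14, and 2254 are all non-squares in Q, the three subfields Q(sqrt(161)), Q(sqrt(14)), Q(sqrt(2254)) are distinct degree-2 extensions, so [K:Q] = 4 (Klein four Galois group).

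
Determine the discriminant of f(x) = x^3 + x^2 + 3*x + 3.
Δ = -192

For x^3 + a x^2 + b x + c the discriminant is Δ = 18 a b c - 4 a^3 c + a^2 b^2 - 4 b^3 - 27 c^2.
Plug a = 1, b = 3, c = 3:
  18*(1)*(3)*(3) - 4*(1)^3*(3) + (1)^2*(3)^2 - 4*(3)^3 - 27*(3)^2
  = 162 + (-12) + 9 + (-108) + (-243)
  = -192.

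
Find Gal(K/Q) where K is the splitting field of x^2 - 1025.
Gal(K/Q) = Z/2Z (cyclic of order 2)

x^2 - 1025 is irreducible over Q since 1025 is not a rational square. The splitting field Q(sqrt(1025)) has degree 2 over Q, and its unique nontrivial automorphism is sqrt(1025) ↦ -sqrt(1025). Hence Gal(Q(sqrt(1025))/Q) = Z/2Z.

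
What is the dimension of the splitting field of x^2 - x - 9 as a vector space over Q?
[K:Q] = 2

The discriminant of x^2 + (-1)*x + (-9) is b^2 - 4c = 1 - (-36) = 37. Since 37 is not a perfect square in Q, the polynomial is irreducible over Q. Its two roots generate a degree-2 extension, so [K:Q] = 2.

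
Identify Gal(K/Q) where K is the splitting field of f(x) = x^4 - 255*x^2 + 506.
Gal(K/Q) = V_4 (Klein four-group, Z/2Z × Z/2Z)

f factors as (x^2 - 2)(x^2 - 253), so the splitting field is K = Q(sqrt(2), sqrt(253)). The elements 2, 253, 506 are all non-squares in Q, so sqrt(2) and sqrt(253) generate independent quadratic extensions. Thus [K:Q] = 4 and Gal(K/Q) is generated by the two order-2 automorphisms sqrt(2) ↦ -sqrt(2) and sqrt(253) ↦ -sqrt(253), giving V_4.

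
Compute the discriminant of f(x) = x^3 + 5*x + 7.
Δ = -1823

For a depressed cubic x^3 + p x + q the discriminant is Δ = -4 p^3 - 27 q^2 = -4*(5)^3 - 27*(7)^2 = -500 - 1323 = -1823.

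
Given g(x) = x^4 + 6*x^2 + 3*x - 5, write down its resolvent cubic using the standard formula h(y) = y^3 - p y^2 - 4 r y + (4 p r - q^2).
h(y) = y^3 - 6*y^2 + 20*y - 129

Identify coefficients: p = 6, q = 3, r = -5.
Plug into h(y) = y^3 - p y^2 - 4 r y + (4 p r - q^2):
  h(y) = y^3 - (6) y^2 - 4*(-5) y + (4*(6)*(-5) - (3)^2)
       = y^3 + (-6) y^2 + (20) y + (-129).
Simplifying: h(y) = y^3 - 6*y^2 + 20*y - 129.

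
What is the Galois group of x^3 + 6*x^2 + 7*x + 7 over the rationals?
Gal(K/Q) = S_3 (symmetric group of order 6)

Compute the discriminant of x^3 + (6)*x^2 + (7)*x + (7): Δ = -1687. Since Δ is not a rational square, the Galois group is not contained in A_3; it must be the full S_3 (irreducibility of the cubic rules out anything smaller).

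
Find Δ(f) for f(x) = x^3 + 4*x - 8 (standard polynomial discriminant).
Δ = -1984

For a depressed cubic x^3 + p x + q the discriminant is Δ = -4 p^3 - 27 q^2 = -4*(4)^3 - 27*(-8)^2 = -256 - 1728 = -1984.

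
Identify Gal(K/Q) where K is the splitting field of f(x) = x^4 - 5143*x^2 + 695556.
Gal(K/Q) = Z/2Z (cyclic of order 2)

f factors as (x^2 - 5004)(x^2 - 139), so the splitting field is K = Q(sqrt(5004), sqrt(139)). The squarefree part of 5004 is 139 and the squarefree part of 139 is also 139, so sqrt(5004) and sqrt(139) are both rational multiples of sqrt(139). Hence Q(sqrt(5004)) = Q(sqrt(139)) = Q(sqrt(139)), and the splitting field collapses to a single degree-2 extension with Galois group Z/2Z.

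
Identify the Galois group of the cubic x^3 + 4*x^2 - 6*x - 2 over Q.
Gal(K/Q) = S_3 (symmetric group of order 6)

Compute the discriminant of x^3 + (4)*x^2 + (-6)*x + (-2): Δ = 2708. Since Δ is not a rational square, the Galois group is not contained in A_3; it must be the full S_3 (irreducibility of the cubic rules out anything smaller).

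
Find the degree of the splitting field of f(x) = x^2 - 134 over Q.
[K:Q] = 2

The polynomial x^2 - 134 is irreducible over Q since 134 is not a perfect square. Its splitting field is Q(sqrt(134)), which has degree 2 over Q.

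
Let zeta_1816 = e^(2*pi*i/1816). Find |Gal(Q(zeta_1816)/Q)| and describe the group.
|Gal(Q(zeta_1816)/Q)| = phi(1816) = 904; group ≅ (Z/1816Z)^* ≅ Z/2Z × Z/2Z × Z/226Z

The n-th cyclotomic polynomial Φ_1816(x) is the minimal polynomial of zeta_1816 over Q and has degree phi(1816) = 904. So Q(zeta_1816) is a degree-904 Galois extension with Galois group (Z/1816Z)^*. By CRT, (Z/1816Z)^* ≅ (Z/8Z)^* × (Z/227Z)^*. Each prime-power unit group is (Z/8Z)^* ≅ Z/2Z × Z/2Z; (Z/227Z)^* ≅ Z/226Z. Hence Gal(Q(zeta_1816)/Q) ≅ Z/2Z × Z/2Z × Z/226Z.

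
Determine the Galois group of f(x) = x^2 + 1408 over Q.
Gal(K/Q) = Z/2Z (cyclic of order 2)

x^2 + 1408 is irreducible over Q since -1408 is not a rational square. The splitting field Q(sqrt(-1408)) has degree 2 over Q, and its unique nontrivial automorphism is sqrt(-1408) ↦ -sqrt(-1408). Hence Gal(Q(sqrt(-1408))/Q) = Z/2Z.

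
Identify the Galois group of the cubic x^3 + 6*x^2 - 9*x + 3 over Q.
Gal(K/Q) = A_3 (cyclic of order 3)

Compute the discriminant of x^3 + (6)*x^2 + (-9)*x + (3): Δ = 81. Since Δ is a perfect square (Δ = 9^2), the Galois group is contained in A_3. Irreducibility forces the group to be transitive on three roots, so Gal = A_3.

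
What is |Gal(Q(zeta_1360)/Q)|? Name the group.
|Gal(Q(zeta_1360)/Q)| = phi(1360) = 512; group ≅ (Z/1360Z)^* ≅ Z/2Z × Z/4Z × Z/4Z × Z/16Z

The n-th cyclotomic polynomial Φ_1360(x) is the minimal polynomial of zeta_1360 over Q and has degree phi(1360) = 512. So Q(zeta_1360) is a degree-512 Galois extension with Galois group (Z/1360Z)^*. By CRT, (Z/1360Z)^* ≅ (Z/16Z)^* × (Z/5Z)^* × (Z/17Z)^*. Each prime-power unit group is (Z/16Z)^* ≅ Z/2Z × Z/4Z; (Z/5Z)^* ≅ Z/4Z; (Z/17Z)^* ≅ Z/16Z. Hence Gal(Q(zeta_1360)/Q) ≅ Z/2Z × Z/4Z × Z/4Z × Z/16Z.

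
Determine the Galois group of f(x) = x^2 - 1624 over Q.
Gal(K/Q) = Z/2Z (cyclic of order 2)

x^2 - 1624 is irreducible over Q since 1624 is not a rational square. The splitting field Q(sqrt(1624)) has degree 2 over Q, and its unique nontrivial automorphism is sqrt(1624) ↦ -sqrt(1624). Hence Gal(Q(sqrt(1624))/Q) = Z/2Z.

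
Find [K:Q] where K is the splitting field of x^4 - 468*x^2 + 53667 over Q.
[K:Q] = 4

f factors as (x^2 - 201)(x^2 - 267); the splitting field is K = Q(sqrt(201), sqrt(267)). Since 201, 267, and 53667 are all non-squares in Q, the three subfields Q(sqrt(201)), Q(sqrt(267)), Q(sqrt(53667)) are distinct degree-2 extensions, so [K:Q] = 4 (Klein four Galois group).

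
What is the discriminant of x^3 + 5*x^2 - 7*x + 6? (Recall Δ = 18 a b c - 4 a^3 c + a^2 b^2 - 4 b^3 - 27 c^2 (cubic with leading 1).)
Δ = -5155

For x^3 + a x^2 + b x + c the discriminant is Δ = 18 a b c - 4 a^3 c + a^2 b^2 - 4 b^3 - 27 c^2.
Plug a = 5, b = -7, c = 6:
  18*(5)*(-7)*(6) - 4*(5)^3*(6) + (5)^2*(-7)^2 - 4*(-7)^3 - 27*(6)^2
  = -3780 + (-3000) + 1225 + (1372) + (-972)
  = -5155.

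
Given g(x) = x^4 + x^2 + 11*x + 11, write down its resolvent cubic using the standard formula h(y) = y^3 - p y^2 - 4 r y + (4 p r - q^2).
h(y) = y^3 - y^2 - 44*y - 77

Identify coefficients: p = 1, q = 11, r = 11.
Plug into h(y) = y^3 - p y^2 - 4 r y + (4 p r - q^2):
  h(y) = y^3 - (1) y^2 - 4*(11) y + (4*(1)*(11) - (11)^2)
       = y^3 + (-1) y^2 + (-44) y + (-77).
Simplifying: h(y) = y^3 - y^2 - 44*y - 77.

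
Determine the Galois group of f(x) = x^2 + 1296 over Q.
Gal(K/Q) = Z/2Z (cyclic of order 2)

x^2 + 1296 is irreducible over Q since -1296 is not a rational square. The splitting field Q(sqrt(-1296)) has degree 2 over Q, and its unique nontrivial automorphism is sqrt(-1296) ↦ -sqrt(-1296). Hence Gal(Q(sqrt(-1296))/Q) = Z/2Z.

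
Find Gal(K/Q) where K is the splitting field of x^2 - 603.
Gal(K/Q) = Z/2Z (cyclic of order 2)

x^2 - 603 is irreducible over Q since 603 is not a rational square. The splitting field Q(sqrt(603)) has degree 2 over Q, and its unique nontrivial automorphism is sqrt(603) ↦ -sqrt(603). Hence Gal(Q(sqrt(603))/Q) = Z/2Z.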